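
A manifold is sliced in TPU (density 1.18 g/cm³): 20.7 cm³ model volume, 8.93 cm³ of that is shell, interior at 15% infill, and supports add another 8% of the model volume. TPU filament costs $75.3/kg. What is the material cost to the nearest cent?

$1.10

Infill region: 20.7 − 8.93 → 11.77 cm³.
Deposited infill = 0.15 × 11.77, so 1.7655 cm³.
Support: 0.08 × 20.7 → 1.656 cm³.
Total printed volume: 8.93 + 1.7655 + 1.656 → 12.3515 cm³.
Mass: 12.3515 × 1.18 → 14.57477 g.
Cost = 14.57477 g / 1000 × $75.3/kg = $1.10.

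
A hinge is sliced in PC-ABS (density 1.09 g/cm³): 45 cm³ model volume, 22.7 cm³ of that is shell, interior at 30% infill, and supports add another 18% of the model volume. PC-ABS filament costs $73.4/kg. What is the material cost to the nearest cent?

Interior volume: 45 − 22.7 → 22.3 cm³.
Deposited infill = 0.30 × 22.3, so 6.69 cm³.
Support = 0.18 × 45, so 8.1 cm³.
Total printed volume = 22.7 + 6.69 + 8.1, so 37.49 cm³.
Mass = 37.49 × 1.09 = 40.8641 g.
At $73.4/kg: 40.8641/1000 × 73.4 = $3.00.

$3.00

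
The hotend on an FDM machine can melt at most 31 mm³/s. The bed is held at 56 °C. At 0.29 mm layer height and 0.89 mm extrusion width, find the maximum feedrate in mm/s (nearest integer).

Bead cross-section: 0.29 × 0.89 → 0.2581 mm².
Max speed = 31 / 0.2581 = 120.11 ≈ 120 mm/s.

120 mm/s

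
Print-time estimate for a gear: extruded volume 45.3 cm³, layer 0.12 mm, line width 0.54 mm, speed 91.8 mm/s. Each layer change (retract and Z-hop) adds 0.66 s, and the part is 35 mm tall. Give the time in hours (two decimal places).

Bead cross-section = 0.12 × 0.54 = 0.0648 mm².
Toolpath length = 45.3 cm³ / 0.0648 mm² = 45300 / 0.0648 = 699074.1 mm.
Print-move time = 699074.1 / 91.8 = 7615.2 s.
Number of layers: 35 / 0.12 → 292 (rounded up).
Z-hop total = 292 × 0.66, so 192.72 s.
Total = 7615.2 + 192.72 = 7807.92 s = 2.17 hours.

2.17 hours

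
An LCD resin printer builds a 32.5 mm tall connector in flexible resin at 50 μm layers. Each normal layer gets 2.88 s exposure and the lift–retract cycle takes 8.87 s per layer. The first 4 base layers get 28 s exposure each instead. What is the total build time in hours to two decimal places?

2.15 hours

Layers = ⌈32.5/0.05⌉ = 650.
Burn-in layers = 4 × (28 + 8.87) = 147.48 s.
Normal layers = 646 × (2.88 + 8.87) = 7590.5 s.
Total = 147.48 + 7590.5 = 7737.98 s = 2.15 hours.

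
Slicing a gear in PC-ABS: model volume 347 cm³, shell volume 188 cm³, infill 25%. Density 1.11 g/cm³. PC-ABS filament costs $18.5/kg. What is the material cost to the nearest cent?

Interior volume = 347 − 188, so 159 cm³.
Infill volume: 0.25 × 159 → 39.75 cm³.
Total printed volume = 188 + 39.75, so 227.75 cm³.
Mass = 227.75 × 1.11 = 252.8025 g.
At $18.5/kg: 252.8025/1000 × 18.5 = $4.68.

$4.68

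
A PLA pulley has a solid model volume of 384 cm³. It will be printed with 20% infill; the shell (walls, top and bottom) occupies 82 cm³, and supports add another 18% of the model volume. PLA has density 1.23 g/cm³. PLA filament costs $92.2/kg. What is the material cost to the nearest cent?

$23.99

Infill region = 384 − 82, so 302 cm³.
Infill volume = 0.20 × 302, so 60.4 cm³.
Support: 0.18 × 384 → 69.12 cm³.
Deposited volume: 82 + 60.4 + 69.12 → 211.52 cm³.
Mass: 211.52 × 1.23 → 260.1696 g.
Cost = 260.1696 g / 1000 × $92.2/kg = $23.99.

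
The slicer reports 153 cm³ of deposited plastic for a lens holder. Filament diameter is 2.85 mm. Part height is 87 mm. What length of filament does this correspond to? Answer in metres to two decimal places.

23.98 m

Cross-section of 2.85 mm filament: π·(2.85/2)² = 6.3794 mm².
L = 153000 mm³ / 6.3794 mm² = 23983.45 mm, i.e. 23.98 m.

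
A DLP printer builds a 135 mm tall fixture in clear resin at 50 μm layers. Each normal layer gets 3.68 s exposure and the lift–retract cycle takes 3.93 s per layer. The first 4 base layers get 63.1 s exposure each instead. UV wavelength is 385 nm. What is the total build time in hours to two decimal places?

Layer count = ceil(135 / 0.05) = 2700.
Base layers = 4 × (63.1 + 3.93) = 268.12 s.
Remaining layers = 2696 × (3.68 + 3.93) = 20516.56 s.
Total = 268.12 + 20516.56 = 20784.68 s = 5.77 hours.

5.77 hours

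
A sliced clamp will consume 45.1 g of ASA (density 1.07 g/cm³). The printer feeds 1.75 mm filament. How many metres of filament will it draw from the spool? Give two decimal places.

17.52 m

Volume = 45.1 g / 1.07 g·cm⁻³ = 42.1495 cm³ = 42149.5 mm³.
Filament cross-section = π × (1.75/2)² = 2.4053 mm².
L = V/A = 42149.5/2.4053 = 17523.59 mm → 17.52 m.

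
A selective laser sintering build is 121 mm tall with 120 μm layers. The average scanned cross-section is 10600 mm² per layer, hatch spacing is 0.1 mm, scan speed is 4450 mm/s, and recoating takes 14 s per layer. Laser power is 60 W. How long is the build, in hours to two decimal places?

10.60 hours

Number of layers: 121 / 0.12 → 1009 (rounded up).
Scan path per layer = 10600 / 0.1, so 106000 mm.
Laser time per layer = 106000 / 4450 = 23.8202 s.
Layer cycle: 23.8202 + 14 → 37.8202 s.
1009 layers × 37.8202 s/layer = 38160.5818 s, i.e. 10.60 hours.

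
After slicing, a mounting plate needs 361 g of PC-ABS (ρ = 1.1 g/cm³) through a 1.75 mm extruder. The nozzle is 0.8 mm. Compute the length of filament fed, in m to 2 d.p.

136.44 m

Volume = 361 g / 1.1 g·cm⁻³ = 328.1818 cm³ = 328181.8 mm³.
A = π r² = π × 0.875² = 2.4053 mm².
Length = 328181.8 / 2.4053 = 136441.11 mm = 136.44 m.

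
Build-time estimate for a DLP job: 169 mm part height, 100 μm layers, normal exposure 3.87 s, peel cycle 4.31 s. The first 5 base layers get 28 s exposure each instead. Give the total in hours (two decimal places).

3.87 hours

Number of layers: 169 / 0.1 → 1690 (rounded up).
Base layers: 5 × (28 + 4.31) → 161.55 s.
Normal layers = 1685 × (3.87 + 4.31) = 13783.3 s.
Total = 161.55 + 13783.3 = 13944.85 s = 3.87 hours.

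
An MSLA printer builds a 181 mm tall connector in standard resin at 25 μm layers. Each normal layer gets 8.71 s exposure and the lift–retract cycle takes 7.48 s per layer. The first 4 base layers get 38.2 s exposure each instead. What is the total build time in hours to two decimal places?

32.59 hours

Layer count = ceil(181 / 0.025) = 7240.
Base layers: 4 × (38.2 + 7.48) → 182.72 s.
Remaining layers: 7236 × (8.71 + 7.48) → 117150.84 s.
Sum: 182.72 + 117150.84 = 117333.56 s → 32.59 hours.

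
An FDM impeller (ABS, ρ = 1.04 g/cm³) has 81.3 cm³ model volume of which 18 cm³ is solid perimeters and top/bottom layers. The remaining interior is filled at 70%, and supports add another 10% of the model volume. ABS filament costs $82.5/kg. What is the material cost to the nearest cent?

Infill region = 81.3 − 18 = 63.3 cm³.
Infill volume: 0.70 × 63.3 → 44.31 cm³.
Support = 0.10 × 81.3, so 8.13 cm³.
Deposited volume: 18 + 44.31 + 8.13 → 70.44 cm³.
Mass = 70.44 × 1.04 = 73.2576 g.
At $82.5/kg: 73.2576/1000 × 82.5 = $6.04.

$6.04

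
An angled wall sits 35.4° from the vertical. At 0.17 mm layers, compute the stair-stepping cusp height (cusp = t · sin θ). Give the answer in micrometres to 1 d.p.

98.5 μm

Cusp = layer height × sin(35.4°) = 0.17 × 0.5793 = 0.098481 mm = 98.5 μm.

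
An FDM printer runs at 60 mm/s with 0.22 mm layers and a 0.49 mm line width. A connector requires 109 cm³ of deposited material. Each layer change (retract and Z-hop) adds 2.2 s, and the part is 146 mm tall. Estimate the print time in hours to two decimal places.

5.09 hours

Line area: 0.22 × 0.49 → 0.1078 mm².
Path length: 109000 mm³ / 0.1078 mm² → 1011131.7 mm.
Print-move time = 1011131.7 / 60 = 16852.2 s.
Layers = ⌈146/0.22⌉ = 664.
Layer-change overhead = 664 × 2.2, so 1460.8 s.
Altogether 16852.2 + 1460.8 = 18313 s, i.e. 5.09 hours.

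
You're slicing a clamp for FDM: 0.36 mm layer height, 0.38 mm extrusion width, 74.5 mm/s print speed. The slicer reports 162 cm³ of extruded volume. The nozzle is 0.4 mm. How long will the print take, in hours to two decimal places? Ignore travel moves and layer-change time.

Extrusion cross-section = 0.36 × 0.38 = 0.1368 mm².
Toolpath length = 162 cm³ / 0.1368 mm² = 162000 / 0.1368 = 1184210.5 mm.
Extrusion time = 1184210.5 / 74.5 = 15895.4 s.
That's 15895.4 s → 4.42 hours.

4.42 hours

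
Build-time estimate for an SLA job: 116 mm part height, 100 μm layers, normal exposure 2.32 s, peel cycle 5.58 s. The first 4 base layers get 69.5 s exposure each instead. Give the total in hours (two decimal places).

Number of layers: 116 / 0.1 → 1160 (rounded up).
Burn-in layers: 4 × (69.5 + 5.58) → 300.32 s.
Normal layers = 1156 × (2.32 + 5.58) = 9132.4 s.
Total = 300.32 + 9132.4 = 9432.72 s = 2.62 hours.

2.62 hours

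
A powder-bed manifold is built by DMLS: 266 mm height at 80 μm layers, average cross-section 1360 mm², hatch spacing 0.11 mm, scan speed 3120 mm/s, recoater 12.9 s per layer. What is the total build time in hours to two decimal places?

15.57 hours

Layers = ⌈266/0.08⌉ = 3325.
Hatch length per layer = 1360 / 0.11, so 12363.6 mm.
Per-layer scan time = 12363.6 / 3120 = 3.9627 s.
Per-layer time: 3.9627 + 12.9 → 16.8627 s.
3325 layers × 16.8627 s/layer = 56068.4775 s, i.e. 15.57 hours.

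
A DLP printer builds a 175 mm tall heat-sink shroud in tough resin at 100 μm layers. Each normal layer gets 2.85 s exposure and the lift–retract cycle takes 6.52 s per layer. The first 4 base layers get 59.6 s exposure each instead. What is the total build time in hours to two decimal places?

4.62 hours

Number of layers: 175 / 0.1 → 1750 (rounded up).
Bottom layers: 4 × (59.6 + 6.52) → 264.48 s.
Remaining layers: 1746 × (2.85 + 6.52) → 16360.02 s.
Sum: 264.48 + 16360.02 = 16624.5 s → 4.62 hours.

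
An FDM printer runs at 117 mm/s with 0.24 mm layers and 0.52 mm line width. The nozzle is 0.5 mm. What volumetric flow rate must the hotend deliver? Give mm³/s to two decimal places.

14.60

Bead cross-section: 0.24 × 0.52 → 0.1248 mm².
Volumetric flow = 117 × 0.1248 = 14.60 mm³/s.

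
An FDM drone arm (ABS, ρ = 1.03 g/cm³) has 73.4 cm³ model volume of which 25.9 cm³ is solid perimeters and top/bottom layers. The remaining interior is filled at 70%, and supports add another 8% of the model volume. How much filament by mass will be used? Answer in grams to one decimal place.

67.0 g

Volume inside the shell = 73.4 − 25.9 = 47.5 cm³.
Deposited infill = 0.70 × 47.5 = 33.25 cm³.
Support = 0.08 × 73.4 = 5.872 cm³.
Deposited volume: 25.9 + 33.25 + 5.872 → 65.022 cm³.
Mass = 65.022 × 1.03, so 66.97266 g.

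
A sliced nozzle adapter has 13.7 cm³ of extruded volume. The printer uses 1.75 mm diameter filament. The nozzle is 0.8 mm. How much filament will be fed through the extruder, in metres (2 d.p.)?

5.70 m

A = π r² = π × 0.875² = 2.4053 mm².
L = 13700 mm³ / 2.4053 mm² = 5695.76 mm, i.e. 5.70 m.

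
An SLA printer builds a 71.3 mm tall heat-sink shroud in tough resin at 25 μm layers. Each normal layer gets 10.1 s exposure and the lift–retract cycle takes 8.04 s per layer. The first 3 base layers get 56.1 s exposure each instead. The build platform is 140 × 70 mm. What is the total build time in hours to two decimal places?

Number of layers: 71.3 / 0.025 → 2852 (rounded up).
Burn-in layers = 3 × (56.1 + 8.04) = 192.42 s.
Regular layers: 2849 × (10.1 + 8.04) → 51680.86 s.
Total = 192.42 + 51680.86 = 51873.28 s = 14.41 hours.

14.41 hours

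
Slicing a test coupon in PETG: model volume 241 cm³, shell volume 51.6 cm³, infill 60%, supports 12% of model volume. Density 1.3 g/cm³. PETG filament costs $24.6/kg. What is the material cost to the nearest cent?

$6.21

Interior volume: 241 − 51.6 → 189.4 cm³.
Infill deposited: 0.60 × 189.4 → 113.64 cm³.
Support = 0.12 × 241, so 28.92 cm³.
Total extruded = 51.6 + 113.64 + 28.92 = 194.16 cm³.
Mass = 194.16 × 1.3 = 252.408 g.
At $24.6/kg: 252.408/1000 × 24.6 = $6.21.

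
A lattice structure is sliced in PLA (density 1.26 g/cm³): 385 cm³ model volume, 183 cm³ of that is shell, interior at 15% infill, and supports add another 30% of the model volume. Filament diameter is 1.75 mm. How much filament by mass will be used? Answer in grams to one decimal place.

414.3 g

Interior volume = 385 − 183, so 202 cm³.
Infill volume = 0.15 × 202, so 30.3 cm³.
Support = 0.30 × 385, so 115.5 cm³.
Total extruded: 183 + 30.3 + 115.5 → 328.8 cm³.
Mass = 328.8 × 1.26, so 414.288 g.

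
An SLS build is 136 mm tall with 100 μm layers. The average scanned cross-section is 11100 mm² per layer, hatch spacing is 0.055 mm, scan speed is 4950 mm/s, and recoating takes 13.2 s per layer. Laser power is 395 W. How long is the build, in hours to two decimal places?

Layers = ⌈136/0.1⌉ = 1360.
Hatch length per layer = 11100 / 0.055, so 201818.2 mm.
Scan time per layer = 201818.2 / 4950 = 40.7714 s.
Per-layer time: 40.7714 + 13.2 → 53.9714 s.
Build time = 1360 × 53.9714 = 73401.104 s = 20.39 hours.

20.39 hours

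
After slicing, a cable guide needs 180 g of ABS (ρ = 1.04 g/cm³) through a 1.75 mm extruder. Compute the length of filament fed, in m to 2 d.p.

Extruded volume: 180/1.04 = 173.0769 cm³ (173076.9 mm³).
Filament cross-section = π × (1.75/2)² = 2.4053 mm².
Length = 173076.9 / 2.4053 = 71956.47 mm = 71.96 m.

71.96 m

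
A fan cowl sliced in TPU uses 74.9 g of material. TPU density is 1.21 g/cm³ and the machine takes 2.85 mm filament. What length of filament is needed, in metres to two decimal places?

9.70 m

Volume = 74.9 g / 1.21 g·cm⁻³ = 61.9008 cm³ = 61900.8 mm³.
Cross-section of 2.85 mm filament: π·(2.85/2)² = 6.3794 mm².
L = V/A = 61900.8/6.3794 = 9703.23 mm → 9.70 m.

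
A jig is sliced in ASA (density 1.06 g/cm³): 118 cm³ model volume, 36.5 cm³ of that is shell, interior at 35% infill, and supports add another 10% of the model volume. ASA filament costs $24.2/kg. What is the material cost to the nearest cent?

$1.97

Interior volume = 118 − 36.5, so 81.5 cm³.
Infill volume = 0.35 × 81.5, so 28.525 cm³.
Support = 0.10 × 118, so 11.8 cm³.
Deposited volume = 36.5 + 28.525 + 11.8, so 76.825 cm³.
Mass = 76.825 × 1.06, so 81.4345 g.
Cost = 81.4345 g / 1000 × $24.2/kg = $1.97.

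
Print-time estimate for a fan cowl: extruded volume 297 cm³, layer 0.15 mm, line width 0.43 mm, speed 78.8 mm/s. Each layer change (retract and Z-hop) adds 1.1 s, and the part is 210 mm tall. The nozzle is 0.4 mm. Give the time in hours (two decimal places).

Line area: 0.15 × 0.43 → 0.0645 mm².
Total extruded path = 297000/0.0645 = 4604651.2 mm.
Print-move time: 4604651.2 / 78.8 → 58434.7 s.
Layers = ⌈210/0.15⌉ = 1400.
Z-hop total = 1400 × 1.1, so 1540 s.
Altogether 58434.7 + 1540 = 59974.7 s, i.e. 16.66 hours.

16.66 hours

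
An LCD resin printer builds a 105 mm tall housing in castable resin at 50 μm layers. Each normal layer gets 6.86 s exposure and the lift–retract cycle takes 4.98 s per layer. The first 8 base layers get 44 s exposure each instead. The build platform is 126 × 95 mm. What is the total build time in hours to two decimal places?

Layer count = ceil(105 / 0.05) = 2100.
Burn-in layers: 8 × (44 + 4.98) → 391.84 s.
Normal layers = 2092 × (6.86 + 4.98), so 24769.28 s.
Sum: 391.84 + 24769.28 = 25161.12 s → 6.99 hours.

6.99 hours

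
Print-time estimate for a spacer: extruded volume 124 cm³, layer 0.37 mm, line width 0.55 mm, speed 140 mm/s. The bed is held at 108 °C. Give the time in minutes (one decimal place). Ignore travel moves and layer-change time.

Line area = 0.37 × 0.55 = 0.2035 mm².
Total extruded path = 124000/0.2035 = 609336.6 mm.
Print-move time: 609336.6 / 140 → 4352.4 s.
Converting: 4352.4 s = 72.5 minutes.

72.5 minutes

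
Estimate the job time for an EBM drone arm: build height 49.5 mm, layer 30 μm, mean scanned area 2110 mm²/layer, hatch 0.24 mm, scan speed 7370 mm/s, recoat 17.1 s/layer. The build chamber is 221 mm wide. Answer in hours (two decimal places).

8.38 hours

Number of layers: 49.5 / 0.03 → 1650 (rounded up).
Per-layer scan distance = 2110 / 0.24, so 8791.7 mm.
Beam time per layer = 8791.7 / 7370, so 1.1929 s.
Layer cycle = 1.1929 + 17.1 = 18.2929 s.
Build time = 1650 × 18.2929 = 30183.285 s = 8.38 hours.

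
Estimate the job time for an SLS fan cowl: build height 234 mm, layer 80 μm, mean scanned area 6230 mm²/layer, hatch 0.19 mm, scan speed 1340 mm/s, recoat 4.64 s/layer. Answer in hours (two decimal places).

Layer count = ceil(234 / 0.08) = 2925.
Scan path per layer: 6230 / 0.19 → 32789.5 mm.
Scan time per layer = 32789.5 / 1340 = 24.4698 s.
Time per layer: 24.4698 + 4.64 → 29.1098 s.
2925 layers × 29.1098 s/layer = 85146.165 s, i.e. 23.65 hours.

23.65 hours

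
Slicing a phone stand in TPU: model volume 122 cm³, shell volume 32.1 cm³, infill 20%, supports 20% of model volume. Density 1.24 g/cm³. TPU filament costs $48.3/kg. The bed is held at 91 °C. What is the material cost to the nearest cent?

Volume inside the shell: 122 − 32.1 → 89.9 cm³.
Infill deposited = 0.20 × 89.9 = 17.98 cm³.
Support = 0.20 × 122 = 24.4 cm³.
Deposited volume = 32.1 + 17.98 + 24.4 = 74.48 cm³.
Mass = 74.48 × 1.24 = 92.3552 g.
Cost = 92.3552 g / 1000 × $48.3/kg = $4.46.

$4.46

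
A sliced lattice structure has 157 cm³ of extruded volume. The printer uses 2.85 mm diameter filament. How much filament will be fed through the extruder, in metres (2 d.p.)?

24.61 m

Filament cross-section = π × (2.85/2)² = 6.3794 mm².
Length = 157 cm³ / 6.3794 mm² = 157000 / 6.3794 = 24610.46 mm = 24.61 m.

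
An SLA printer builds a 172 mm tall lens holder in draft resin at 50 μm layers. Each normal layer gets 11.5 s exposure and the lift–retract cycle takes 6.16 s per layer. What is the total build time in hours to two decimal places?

16.88 hours

Layer count = ceil(172 / 0.05) = 3440.
Each layer takes: 11.5 + 6.16 → 17.66 s.
Build time: 3440 × 17.66 s = 60750.4 s, i.e. 16.88 hours.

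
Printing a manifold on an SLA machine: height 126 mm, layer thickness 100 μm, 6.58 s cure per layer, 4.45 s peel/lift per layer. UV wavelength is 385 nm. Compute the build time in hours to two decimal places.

Layers = ⌈126/0.1⌉ = 1260.
Per-layer time = 6.58 + 4.45, so 11.03 s.
Total = 1260 × 11.03 = 13897.8 s = 3.86 hours.

3.86 hours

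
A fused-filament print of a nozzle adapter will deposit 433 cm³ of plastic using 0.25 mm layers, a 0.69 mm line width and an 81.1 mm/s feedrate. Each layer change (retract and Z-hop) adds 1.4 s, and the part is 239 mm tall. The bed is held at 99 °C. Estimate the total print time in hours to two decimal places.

8.97 hours

Line area: 0.25 × 0.69 → 0.1725 mm².
Toolpath length = 433 cm³ / 0.1725 mm² = 433000 / 0.1725 = 2510144.9 mm.
Print-move time: 2510144.9 / 81.1 → 30951.2 s.
Number of layers: 239 / 0.25 → 956 (rounded up).
Non-print overhead = 956 × 1.4 = 1338.4 s.
Total = 30951.2 + 1338.4 = 32289.6 s = 8.97 hours.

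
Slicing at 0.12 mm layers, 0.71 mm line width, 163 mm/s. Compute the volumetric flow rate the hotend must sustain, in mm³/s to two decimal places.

Bead cross-section = 0.12 × 0.71 = 0.0852 mm².
Volumetric flow = 163 × 0.0852 = 13.89 mm³/s.

13.89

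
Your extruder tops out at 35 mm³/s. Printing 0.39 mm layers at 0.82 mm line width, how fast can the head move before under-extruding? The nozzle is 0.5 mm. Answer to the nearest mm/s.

Bead cross-section = 0.39 × 0.82, so 0.3198 mm².
Max speed = 35 / 0.3198 = 109.44 ≈ 109 mm/s.

109 mm/s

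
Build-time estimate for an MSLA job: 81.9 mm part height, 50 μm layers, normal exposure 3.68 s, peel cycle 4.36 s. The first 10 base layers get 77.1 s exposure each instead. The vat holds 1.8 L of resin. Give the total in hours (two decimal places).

Layers = ⌈81.9/0.05⌉ = 1638.
Bottom layers = 10 × (77.1 + 4.36) = 814.6 s.
Remaining layers: 1628 × (3.68 + 4.36) → 13089.12 s.
Sum: 814.6 + 13089.12 = 13903.72 s → 3.86 hours.

3.86 hours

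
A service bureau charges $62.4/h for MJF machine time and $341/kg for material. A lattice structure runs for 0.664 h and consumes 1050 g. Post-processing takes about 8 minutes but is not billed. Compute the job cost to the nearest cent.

$399.48

Machine cost = 62.4 × 0.664, so $41.4336.
Material cost = 341 × 1050/1000 = $358.05.
Job cost: 41.4336 + 358.05 = 399.4836 ≈ $399.48.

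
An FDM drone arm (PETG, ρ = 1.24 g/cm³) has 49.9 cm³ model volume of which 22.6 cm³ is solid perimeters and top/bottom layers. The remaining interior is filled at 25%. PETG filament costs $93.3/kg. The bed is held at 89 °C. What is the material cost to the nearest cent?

$3.40

Interior volume: 49.9 − 22.6 → 27.3 cm³.
Deposited infill = 0.25 × 27.3, so 6.825 cm³.
Total printed volume: 22.6 + 6.825 → 29.425 cm³.
Mass = 29.425 × 1.24, so 36.487 g.
Cost = 36.487 g / 1000 × $93.3/kg = $3.40.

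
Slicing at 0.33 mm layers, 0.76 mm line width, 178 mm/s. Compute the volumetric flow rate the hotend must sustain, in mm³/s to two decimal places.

44.64

Extrusion cross-section = 0.33 × 0.76, so 0.2508 mm².
Volumetric flow = 178 × 0.2508 = 44.64 mm³/s.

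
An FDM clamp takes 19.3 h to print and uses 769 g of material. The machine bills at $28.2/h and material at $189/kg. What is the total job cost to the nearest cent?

$689.60

Time charge: 28.2 × 19.3 → $544.26.
Material charge = 189 × 769/1000, so $145.341.
Job cost: 544.26 + 145.341 = 689.601 ≈ $689.60.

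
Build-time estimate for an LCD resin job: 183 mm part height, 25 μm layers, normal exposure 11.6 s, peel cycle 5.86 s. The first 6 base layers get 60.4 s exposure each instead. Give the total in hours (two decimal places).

35.58 hours

Layers = ⌈183/0.025⌉ = 7320.
Burn-in layers: 6 × (60.4 + 5.86) → 397.56 s.
Normal layers = 7314 × (11.6 + 5.86) = 127702.44 s.
Sum: 397.56 + 127702.44 = 128100 s → 35.58 hours.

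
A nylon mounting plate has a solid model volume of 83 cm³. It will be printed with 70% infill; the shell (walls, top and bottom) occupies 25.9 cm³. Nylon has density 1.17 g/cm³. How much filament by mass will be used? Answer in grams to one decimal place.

Volume inside the shell: 83 − 25.9 → 57.1 cm³.
Infill volume = 0.70 × 57.1, so 39.97 cm³.
Total extruded: 25.9 + 39.97 → 65.87 cm³.
Mass: 65.87 × 1.17 → 77.0679 g.

77.1 g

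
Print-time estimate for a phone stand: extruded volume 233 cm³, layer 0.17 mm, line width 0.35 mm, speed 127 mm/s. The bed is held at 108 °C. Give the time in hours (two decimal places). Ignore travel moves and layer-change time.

8.57 hours

Extrusion cross-section: 0.17 × 0.35 → 0.0595 mm².
Total extruded path = 233000/0.0595 = 3915966.4 mm.
Extrusion time = 3915966.4 / 127, so 30834.4 s.
That's 30834.4 s → 8.57 hours.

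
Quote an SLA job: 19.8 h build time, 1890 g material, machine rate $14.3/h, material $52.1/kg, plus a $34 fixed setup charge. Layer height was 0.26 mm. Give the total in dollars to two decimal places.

Machine cost: 14.3 × 19.8 → $283.14.
Material charge: 52.1 × 1890/1000 → $98.469.
Adding setup: 283.14 + 98.469 + 34 → 415.609 ≈ $415.61.

$415.61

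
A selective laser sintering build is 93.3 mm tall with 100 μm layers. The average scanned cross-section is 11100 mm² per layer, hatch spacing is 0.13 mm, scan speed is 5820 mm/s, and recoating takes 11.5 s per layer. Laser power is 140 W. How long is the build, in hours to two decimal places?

Layers = ⌈93.3/0.1⌉ = 933.
Scan path per layer: 11100 / 0.13 → 85384.6 mm.
Per-layer scan time: 85384.6 / 5820 → 14.6709 s.
Layer cycle = 14.6709 + 11.5 = 26.1709 s.
Total: 933 × 26.1709 s = 24417.4497 s → 6.78 hours.

6.78 hours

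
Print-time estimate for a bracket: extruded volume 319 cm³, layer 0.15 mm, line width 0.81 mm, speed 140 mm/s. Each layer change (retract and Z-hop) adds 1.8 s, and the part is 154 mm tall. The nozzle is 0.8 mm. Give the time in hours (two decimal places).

Bead cross-section = 0.15 × 0.81 = 0.1215 mm².
Toolpath length = 319 cm³ / 0.1215 mm² = 319000 / 0.1215 = 2625514.4 mm.
Print-move time = 2625514.4 / 140 = 18753.7 s.
Layers = ⌈154/0.15⌉ = 1027.
Layer-change overhead = 1027 × 1.8, so 1848.6 s.
Total = 18753.7 + 1848.6 = 20602.3 s = 5.72 hours.

5.72 hours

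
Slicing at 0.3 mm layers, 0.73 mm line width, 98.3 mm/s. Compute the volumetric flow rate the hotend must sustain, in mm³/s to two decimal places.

A: 0.3 × 0.73 → 0.219 mm².
Q = v·A = 98.3 × 0.219 = 21.53 mm³/s.

21.53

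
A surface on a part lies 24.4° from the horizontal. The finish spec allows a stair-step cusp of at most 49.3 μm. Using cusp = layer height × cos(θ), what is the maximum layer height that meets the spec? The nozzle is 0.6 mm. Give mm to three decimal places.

Layer height = cusp / cos(24.4°) = 0.0493 / 0.9107 = 0.054 mm.

0.054 mm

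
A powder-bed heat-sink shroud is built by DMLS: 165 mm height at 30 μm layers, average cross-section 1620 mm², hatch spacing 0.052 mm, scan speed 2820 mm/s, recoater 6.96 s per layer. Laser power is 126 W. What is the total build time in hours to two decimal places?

27.51 hours

Layer count = ceil(165 / 0.03) = 5500.
Per-layer scan distance: 1620 / 0.052 → 31153.8 mm.
Scan time per layer = 31153.8 / 2820 = 11.0474 s.
Layer cycle: 11.0474 + 6.96 → 18.0074 s.
Build time = 5500 × 18.0074 = 99040.7 s = 27.51 hours.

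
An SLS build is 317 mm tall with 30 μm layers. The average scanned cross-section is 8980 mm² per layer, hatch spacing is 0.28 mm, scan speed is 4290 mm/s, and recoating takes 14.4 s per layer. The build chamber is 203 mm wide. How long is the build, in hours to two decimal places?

64.21 hours

Number of layers: 317 / 0.03 → 10567 (rounded up).
Scan path per layer: 8980 / 0.28 → 32071.4 mm.
Per-layer scan time: 32071.4 / 4290 → 7.4759 s.
Layer cycle = 7.4759 + 14.4, so 21.8759 s.
Total: 10567 × 21.8759 s = 231162.6353 s → 64.21 hours.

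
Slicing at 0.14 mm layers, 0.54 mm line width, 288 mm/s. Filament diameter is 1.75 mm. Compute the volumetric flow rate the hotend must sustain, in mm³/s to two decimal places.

A = 0.14 × 0.54, so 0.0756 mm².
Volumetric flow = 288 × 0.0756 = 21.77 mm³/s.

21.77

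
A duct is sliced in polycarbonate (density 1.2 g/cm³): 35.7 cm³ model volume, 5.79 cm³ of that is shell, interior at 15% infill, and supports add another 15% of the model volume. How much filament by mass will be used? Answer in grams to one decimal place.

Infill region = 35.7 − 5.79 = 29.91 cm³.
Deposited infill: 0.15 × 29.91 → 4.4865 cm³.
Support = 0.15 × 35.7, so 5.355 cm³.
Total extruded = 5.79 + 4.4865 + 5.355, so 15.6315 cm³.
Mass: 15.6315 × 1.2 → 18.7578 g.

18.8 g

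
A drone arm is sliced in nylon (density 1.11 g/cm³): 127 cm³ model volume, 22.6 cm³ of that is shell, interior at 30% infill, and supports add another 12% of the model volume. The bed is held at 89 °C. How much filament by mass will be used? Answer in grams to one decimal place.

Infill region = 127 − 22.6 = 104.4 cm³.
Infill volume: 0.30 × 104.4 → 31.32 cm³.
Support: 0.12 × 127 → 15.24 cm³.
Total extruded = 22.6 + 31.32 + 15.24, so 69.16 cm³.
Mass = 69.16 × 1.11, so 76.7676 g.

76.8 g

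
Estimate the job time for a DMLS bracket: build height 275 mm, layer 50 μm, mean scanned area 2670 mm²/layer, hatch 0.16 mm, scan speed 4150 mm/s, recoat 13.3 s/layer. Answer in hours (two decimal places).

26.46 hours

Layers = ⌈275/0.05⌉ = 5500.
Hatch length per layer = 2670 / 0.16, so 16687.5 mm.
Laser time per layer = 16687.5 / 4150 = 4.0211 s.
Per-layer time: 4.0211 + 13.3 → 17.3211 s.
Build time = 5500 × 17.3211 = 95266.05 s = 26.46 hours.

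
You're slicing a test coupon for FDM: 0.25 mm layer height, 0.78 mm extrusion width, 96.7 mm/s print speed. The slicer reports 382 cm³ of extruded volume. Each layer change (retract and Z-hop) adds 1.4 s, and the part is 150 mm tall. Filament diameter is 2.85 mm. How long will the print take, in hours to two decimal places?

5.86 hours

Extrusion cross-section: 0.25 × 0.78 → 0.195 mm².
Toolpath length = 382 cm³ / 0.195 mm² = 382000 / 0.195 = 1958974.4 mm.
Extrusion time = 1958974.4 / 96.7, so 20258.3 s.
Number of layers: 150 / 0.25 → 600 (rounded up).
Non-print overhead: 600 × 1.4 → 840 s.
Total = 20258.3 + 840 = 21098.3 s = 5.86 hours.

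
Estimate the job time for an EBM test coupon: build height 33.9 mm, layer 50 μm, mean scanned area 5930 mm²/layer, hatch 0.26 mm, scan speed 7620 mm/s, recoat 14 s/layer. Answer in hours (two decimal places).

Number of layers: 33.9 / 0.05 → 678 (rounded up).
Scan path per layer = 5930 / 0.26, so 22807.7 mm.
Scan time per layer = 22807.7 / 7620 = 2.9931 s.
Layer cycle = 2.9931 + 14, so 16.9931 s.
678 layers × 16.9931 s/layer = 11521.3218 s, i.e. 3.20 hours.

3.20 hours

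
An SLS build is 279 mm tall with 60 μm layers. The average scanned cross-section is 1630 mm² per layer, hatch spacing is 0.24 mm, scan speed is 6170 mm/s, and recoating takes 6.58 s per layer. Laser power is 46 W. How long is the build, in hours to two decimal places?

Layers = ⌈279/0.06⌉ = 4650.
Hatch length per layer = 1630 / 0.24 = 6791.7 mm.
Laser time per layer: 6791.7 / 6170 → 1.1008 s.
Per-layer time = 1.1008 + 6.58 = 7.6808 s.
4650 layers × 7.6808 s/layer = 35715.72 s, i.e. 9.92 hours.

9.92 hours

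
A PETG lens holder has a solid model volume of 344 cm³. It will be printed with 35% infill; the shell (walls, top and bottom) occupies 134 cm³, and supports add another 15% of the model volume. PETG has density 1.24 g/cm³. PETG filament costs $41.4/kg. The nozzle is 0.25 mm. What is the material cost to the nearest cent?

$13.30

Volume inside the shell = 344 − 134 = 210 cm³.
Deposited infill = 0.35 × 210 = 73.5 cm³.
Support = 0.15 × 344 = 51.6 cm³.
Total extruded: 134 + 73.5 + 51.6 → 259.1 cm³.
Mass = 259.1 × 1.24 = 321.284 g.
At $41.4/kg: 321.284/1000 × 41.4 = $13.30.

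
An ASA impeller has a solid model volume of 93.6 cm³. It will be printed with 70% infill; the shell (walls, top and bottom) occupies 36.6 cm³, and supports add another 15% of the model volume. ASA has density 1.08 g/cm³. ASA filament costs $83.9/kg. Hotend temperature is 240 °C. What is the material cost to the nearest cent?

$8.20

Volume inside the shell = 93.6 − 36.6 = 57 cm³.
Infill deposited = 0.70 × 57 = 39.9 cm³.
Support: 0.15 × 93.6 → 14.04 cm³.
Total printed volume: 36.6 + 39.9 + 14.04 → 90.54 cm³.
Mass = 90.54 × 1.08 = 97.7832 g.
At $83.9/kg: 97.7832/1000 × 83.9 = $8.20.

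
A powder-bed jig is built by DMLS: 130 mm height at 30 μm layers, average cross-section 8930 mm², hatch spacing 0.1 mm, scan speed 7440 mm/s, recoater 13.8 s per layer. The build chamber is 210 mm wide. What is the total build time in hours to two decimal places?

31.06 hours

Layers = ⌈130/0.03⌉ = 4334.
Per-layer scan distance = 8930 / 0.1, so 89300 mm.
Laser time per layer = 89300 / 7440, so 12.0027 s.
Time per layer = 12.0027 + 13.8, so 25.8027 s.
Total: 4334 × 25.8027 s = 111828.9018 s → 31.06 hours.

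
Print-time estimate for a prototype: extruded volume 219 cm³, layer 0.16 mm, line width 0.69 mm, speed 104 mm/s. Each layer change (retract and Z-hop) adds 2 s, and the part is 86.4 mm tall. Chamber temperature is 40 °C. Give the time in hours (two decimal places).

Line area: 0.16 × 0.69 → 0.1104 mm².
Path length: 219000 mm³ / 0.1104 mm² → 1983695.7 mm.
Extrusion time: 1983695.7 / 104 → 19074 s.
Layers = ⌈86.4/0.16⌉ = 540.
Layer-change overhead: 540 × 2 → 1080 s.
Total = 19074 + 1080 = 20154 s = 5.60 hours.

5.60 hours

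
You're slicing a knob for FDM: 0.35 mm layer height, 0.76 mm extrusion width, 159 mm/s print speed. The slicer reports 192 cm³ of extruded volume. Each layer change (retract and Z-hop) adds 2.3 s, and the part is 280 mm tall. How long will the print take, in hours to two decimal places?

Line area = 0.35 × 0.76, so 0.266 mm².
Total extruded path = 192000/0.266 = 721804.5 mm.
Time extruding = 721804.5 / 159 = 4539.7 s.
Number of layers: 280 / 0.35 → 800 (rounded up).
Non-print overhead: 800 × 2.3 → 1840 s.
Altogether 4539.7 + 1840 = 6379.7 s, i.e. 1.77 hours.

1.77 hours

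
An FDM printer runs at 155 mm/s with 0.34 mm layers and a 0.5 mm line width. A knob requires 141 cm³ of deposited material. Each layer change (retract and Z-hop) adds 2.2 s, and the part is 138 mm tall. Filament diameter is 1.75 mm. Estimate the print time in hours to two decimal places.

Extrusion cross-section = 0.34 × 0.5 = 0.17 mm².
Toolpath length = 141 cm³ / 0.17 mm² = 141000 / 0.17 = 829411.8 mm.
Extrusion time = 829411.8 / 155, so 5351 s.
Layer count = ceil(138 / 0.34) = 406.
Z-hop total = 406 × 2.2 = 893.2 s.
Total = 5351 + 893.2 = 6244.2 s = 1.73 hours.

1.73 hours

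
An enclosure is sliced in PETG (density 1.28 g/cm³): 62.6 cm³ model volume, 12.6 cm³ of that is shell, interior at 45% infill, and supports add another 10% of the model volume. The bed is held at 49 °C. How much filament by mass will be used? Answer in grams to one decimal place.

Interior volume = 62.6 − 12.6 = 50 cm³.
Infill volume = 0.45 × 50 = 22.5 cm³.
Support = 0.10 × 62.6 = 6.26 cm³.
Deposited volume: 12.6 + 22.5 + 6.26 → 41.36 cm³.
Mass: 41.36 × 1.28 → 52.9408 g.

52.9 g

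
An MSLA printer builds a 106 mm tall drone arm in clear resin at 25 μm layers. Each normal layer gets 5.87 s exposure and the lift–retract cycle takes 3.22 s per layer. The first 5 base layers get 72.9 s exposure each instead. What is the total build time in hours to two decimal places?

Layer count = ceil(106 / 0.025) = 4240.
Bottom layers: 5 × (72.9 + 3.22) → 380.6 s.
Regular layers: 4235 × (5.87 + 3.22) → 38496.15 s.
Total = 380.6 + 38496.15 = 38876.75 s = 10.80 hours.

10.80 hours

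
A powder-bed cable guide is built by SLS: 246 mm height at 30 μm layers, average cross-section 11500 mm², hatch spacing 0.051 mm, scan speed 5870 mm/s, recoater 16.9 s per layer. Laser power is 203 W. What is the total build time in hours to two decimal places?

125.99 hours

Number of layers: 246 / 0.03 → 8200 (rounded up).
Hatch length per layer = 11500 / 0.051, so 225490.2 mm.
Scan time per layer = 225490.2 / 5870 = 38.414 s.
Layer cycle: 38.414 + 16.9 → 55.314 s.
Total: 8200 × 55.314 s = 453574.8 s → 125.99 hours.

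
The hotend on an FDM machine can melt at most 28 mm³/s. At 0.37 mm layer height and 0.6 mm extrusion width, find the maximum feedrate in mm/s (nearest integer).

A = 0.37 × 0.6, so 0.222 mm².
Max speed = 28 / 0.222 = 126.13 ≈ 126 mm/s.

126 mm/s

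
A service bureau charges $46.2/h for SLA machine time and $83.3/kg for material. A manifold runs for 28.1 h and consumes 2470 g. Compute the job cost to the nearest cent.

Machine cost: 46.2 × 28.1 → $1298.22.
Feedstock cost = 83.3 × 2470/1000, so $205.751.
Total = 1298.22 + 205.751 = 1503.971 ≈ $1503.97.

$1503.97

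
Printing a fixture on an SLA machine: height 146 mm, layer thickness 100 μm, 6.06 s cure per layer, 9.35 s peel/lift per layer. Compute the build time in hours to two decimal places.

Layer count = ceil(146 / 0.1) = 1460.
Per-layer time = 6.06 + 9.35 = 15.41 s.
Total = 1460 × 15.41 = 22498.6 s = 6.25 hours.

6.25 hours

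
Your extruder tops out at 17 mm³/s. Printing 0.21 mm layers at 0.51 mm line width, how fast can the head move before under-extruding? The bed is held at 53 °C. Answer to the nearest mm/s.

Bead cross-section = 0.21 × 0.51 = 0.1071 mm².
Max speed = 17 / 0.1071 = 158.73 ≈ 159 mm/s.

159 mm/s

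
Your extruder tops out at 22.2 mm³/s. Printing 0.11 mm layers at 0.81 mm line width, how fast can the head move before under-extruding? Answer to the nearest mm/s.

Bead cross-section: 0.11 × 0.81 → 0.0891 mm².
v_max = Q/A = 22.2/0.0891 = 249.16 mm/s → 249 mm/s.

249 mm/s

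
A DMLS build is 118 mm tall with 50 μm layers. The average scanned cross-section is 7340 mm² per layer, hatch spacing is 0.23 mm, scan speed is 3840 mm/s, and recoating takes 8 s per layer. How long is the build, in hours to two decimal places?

10.69 hours

Number of layers: 118 / 0.05 → 2360 (rounded up).
Hatch length per layer = 7340 / 0.23 = 31913 mm.
Laser time per layer = 31913 / 3840, so 8.3107 s.
Per-layer time = 8.3107 + 8, so 16.3107 s.
2360 layers × 16.3107 s/layer = 38493.252 s, i.e. 10.69 hours.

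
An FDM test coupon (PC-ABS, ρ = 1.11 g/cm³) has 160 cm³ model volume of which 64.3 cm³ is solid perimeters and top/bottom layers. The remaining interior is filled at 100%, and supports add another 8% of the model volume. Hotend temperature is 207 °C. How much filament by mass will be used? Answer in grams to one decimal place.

Infill region: 160 − 64.3 → 95.7 cm³.
Infill deposited = 1.00 × 95.7, so 95.7 cm³.
Support = 0.08 × 160 = 12.8 cm³.
Deposited volume = 64.3 + 95.7 + 12.8 = 172.8 cm³.
Mass: 172.8 × 1.11 → 191.808 g.

191.8 g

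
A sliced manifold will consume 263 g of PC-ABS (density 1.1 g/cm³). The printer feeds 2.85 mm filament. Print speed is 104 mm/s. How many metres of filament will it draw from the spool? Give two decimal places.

Volume = 263 g / 1.1 g·cm⁻³ = 239.0909 cm³ = 239090.9 mm³.
Cross-section of 2.85 mm filament: π·(2.85/2)² = 6.3794 mm².
L = V/A = 239090.9/6.3794 = 37478.59 mm → 37.48 m.

37.48 m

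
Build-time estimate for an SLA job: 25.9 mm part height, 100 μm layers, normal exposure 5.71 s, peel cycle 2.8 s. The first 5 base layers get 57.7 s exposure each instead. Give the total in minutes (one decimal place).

Layers = ⌈25.9/0.1⌉ = 259.
Base layers = 5 × (57.7 + 2.8), so 302.5 s.
Remaining layers = 254 × (5.71 + 2.8), so 2161.54 s.
Total = 302.5 + 2161.54 = 2464.04 s = 41.1 minutes.

41.1 minutes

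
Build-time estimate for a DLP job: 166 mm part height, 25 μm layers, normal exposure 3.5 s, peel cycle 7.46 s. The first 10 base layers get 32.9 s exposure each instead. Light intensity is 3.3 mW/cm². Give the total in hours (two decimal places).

Layers = ⌈166/0.025⌉ = 6640.
Burn-in layers = 10 × (32.9 + 7.46), so 403.6 s.
Regular layers: 6630 × (3.5 + 7.46) → 72664.8 s.
Total = 403.6 + 72664.8 = 73068.4 s = 20.30 hours.

20.30 hours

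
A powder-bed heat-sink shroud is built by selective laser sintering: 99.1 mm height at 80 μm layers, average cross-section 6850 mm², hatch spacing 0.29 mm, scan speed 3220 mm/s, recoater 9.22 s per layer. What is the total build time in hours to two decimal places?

5.70 hours

Layer count = ceil(99.1 / 0.08) = 1239.
Hatch length per layer: 6850 / 0.29 → 23620.7 mm.
Per-layer scan time: 23620.7 / 3220 → 7.3356 s.
Layer cycle: 7.3356 + 9.22 → 16.5556 s.
Total: 1239 × 16.5556 s = 20512.3884 s → 5.70 hours.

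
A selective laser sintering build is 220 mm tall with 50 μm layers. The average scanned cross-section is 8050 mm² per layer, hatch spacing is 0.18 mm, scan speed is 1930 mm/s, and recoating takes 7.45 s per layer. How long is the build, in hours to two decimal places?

Number of layers: 220 / 0.05 → 4400 (rounded up).
Scan path per layer: 8050 / 0.18 → 44722.2 mm.
Scan time per layer = 44722.2 / 1930 = 23.1721 s.
Layer cycle = 23.1721 + 7.45, so 30.6221 s.
4400 layers × 30.6221 s/layer = 134737.24 s, i.e. 37.43 hours.

37.43 hours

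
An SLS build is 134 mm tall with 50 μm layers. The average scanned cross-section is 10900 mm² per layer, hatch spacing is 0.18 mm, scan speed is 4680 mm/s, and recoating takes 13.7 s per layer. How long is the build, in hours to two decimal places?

Layers = ⌈134/0.05⌉ = 2680.
Hatch length per layer = 10900 / 0.18 = 60555.6 mm.
Scan time per layer = 60555.6 / 4680 = 12.9392 s.
Layer cycle = 12.9392 + 13.7, so 26.6392 s.
2680 layers × 26.6392 s/layer = 71393.056 s, i.e. 19.83 hours.

19.83 hours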